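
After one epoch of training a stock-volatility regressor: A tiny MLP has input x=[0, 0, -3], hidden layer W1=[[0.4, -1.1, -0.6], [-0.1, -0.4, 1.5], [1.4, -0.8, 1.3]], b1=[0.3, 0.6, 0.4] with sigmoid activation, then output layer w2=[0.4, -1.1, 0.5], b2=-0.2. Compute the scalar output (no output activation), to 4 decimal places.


z1[0] = (0.4)·(0) + (-1.1)·(0) + (-0.6)·(-3) + 0.3 = 2.1
z1[1] = (-0.1)·(0) + (-0.4)·(0) + (1.5)·(-3) + 0.6 = -3.9
z1[2] = (1.4)·(0) + (-0.8)·(0) + (1.3)·(-3) + 0.4 = -3.5
h = sigmoid(z1) = [0.8909, 0.0198, 0.0293]
output = (0.4)·(0.8909) + (-1.1)·(0.0198) + (0.5)·(0.0293) - 0.2 = 0.1492

0.1492


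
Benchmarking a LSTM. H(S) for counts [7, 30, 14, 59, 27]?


Probabilities: [7/137, 30/137, 14/137, 59/137, 27/137] ≈ [0.0511, 0.219, 0.1022, 0.4307, 0.1971]
H = -((7/137)·log₂(7/137) + (30/137)·log₂(30/137) + (14/137)·log₂(14/137) + (59/137)·log₂(59/137) + (27/137)·log₂(27/137))
  = 2.0205 bits

2.0205 bits


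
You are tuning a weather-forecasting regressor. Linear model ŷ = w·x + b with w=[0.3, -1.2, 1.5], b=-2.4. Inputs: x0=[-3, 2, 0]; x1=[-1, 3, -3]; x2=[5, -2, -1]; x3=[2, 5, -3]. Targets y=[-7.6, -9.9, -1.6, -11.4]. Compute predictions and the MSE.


ŷ0 = (0.3)·(-3) + (-1.2)·(2) + (1.5)·(0) - 2.4 = -5.7
ŷ1 = (0.3)·(-1) + (-1.2)·(3) + (1.5)·(-3) - 2.4 = -10.8
ŷ2 = (0.3)·(5) + (-1.2)·(-2) + (1.5)·(-1) - 2.4 = 0.0
ŷ3 = (0.3)·(2) + (-1.2)·(5) + (1.5)·(-3) - 2.4 = -12.3
errors² = [3.61, 0.81, 2.56, 0.81]
MSE = 7.7900/4 = 1.9475

1.9475


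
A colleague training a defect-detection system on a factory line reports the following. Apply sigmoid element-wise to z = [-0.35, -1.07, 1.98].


σ(-0.35) = 1/(1+e^0.35) = 0.4134
σ(-1.07) = 1/(1+e^1.07) = 0.2554
σ(1.98) = 1/(1+e^-1.98) = 0.8787
result = [0.4134, 0.2554, 0.8787]

[0.4134, 0.2554, 0.8787]


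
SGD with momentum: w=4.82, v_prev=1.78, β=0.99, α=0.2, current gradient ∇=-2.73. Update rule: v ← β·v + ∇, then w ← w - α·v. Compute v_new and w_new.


v_new = 0.99·1.78 - 2.73 = 1.7622 - 2.73 = -0.9678
w_new = 4.82 - 0.2·-0.9678 = 4.82 + 0.19356 = 5.01356

v_new=-0.9678, w_new=5.01356


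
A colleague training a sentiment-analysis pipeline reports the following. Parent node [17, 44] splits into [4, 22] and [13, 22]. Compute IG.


Parent = [17, 44], H_parent = 0.8537
H_left = 0.6194 (n=26), H_right = 0.9518 (n=35)
H_children = (26/61)·0.6194 + (35/61)·0.9518 = 0.8101
IG = 0.8537 - 0.8101 = 0.0436

0.0436


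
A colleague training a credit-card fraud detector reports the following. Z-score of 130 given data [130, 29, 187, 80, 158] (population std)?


μ = 116.8, σ = 56.3255
z = (130 - 116.8)/56.3255 = 0.2344

0.2344


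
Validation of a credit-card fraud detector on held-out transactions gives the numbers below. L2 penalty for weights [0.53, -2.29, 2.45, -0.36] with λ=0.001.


‖w‖₂² = (0.53)² + (-2.29)² + (2.45)² + (-0.36)²
     = 0.2809 + 5.2441 + 6.0025 + 0.1296
     = 11.6571
λ·‖w‖₂² = 0.001·11.6571 = 0.011657

0.011657


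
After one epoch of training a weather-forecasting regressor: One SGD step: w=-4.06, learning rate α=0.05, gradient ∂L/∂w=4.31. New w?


w_new = w - α·∇
= -4.06 - 0.05·4.31
= -4.06 - 0.2155
= -4.2755

-4.2755


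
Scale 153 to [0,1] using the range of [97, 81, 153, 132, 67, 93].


min=67, max=153
(153-67)/(153-67) = 86/86 = 1.0

1.0


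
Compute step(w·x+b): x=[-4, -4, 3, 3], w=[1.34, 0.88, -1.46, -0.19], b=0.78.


z = (-4)·(1.34) + (-4)·(0.88) + (3)·(-1.46) + (3)·(-0.19) + 0.78
  = -13.05
step(z) = 0 (z<0)

0


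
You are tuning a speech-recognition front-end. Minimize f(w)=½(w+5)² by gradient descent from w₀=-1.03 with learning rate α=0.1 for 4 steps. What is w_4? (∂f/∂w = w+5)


step 1: grad = -1.03+5 = 3.97; w = -1.03 - 0.1·(3.97) = -1.427
step 2: grad = -1.427+5 = 3.573; w = -1.427 - 0.1·(3.573) = -1.7843
step 3: grad = -1.7843+5 = 3.2157; w = -1.7843 - 0.1·(3.2157) = -2.10587
step 4: grad = -2.10587+5 = 2.89413; w = -2.10587 - 0.1·(2.89413) = -2.395283

-2.395283


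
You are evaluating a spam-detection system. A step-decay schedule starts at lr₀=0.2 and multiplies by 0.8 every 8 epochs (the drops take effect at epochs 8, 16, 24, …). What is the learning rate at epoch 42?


n_drops = ⌊42/8⌋ = 5
lr = 0.2·0.8^5 = 0.2·0.32768 = 0.065536

0.065536


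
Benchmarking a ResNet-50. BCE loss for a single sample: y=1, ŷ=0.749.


BCE = -[y·ln(p) + (1-y)·ln(1-p)]
= -1·ln(0.749) - 0
= -ln(0.749) = 0.289

0.289


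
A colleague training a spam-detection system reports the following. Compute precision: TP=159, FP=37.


Precision = TP/(TP+FP)
= 159/(159+37)
= 159/196 = 81.12%

81.12%


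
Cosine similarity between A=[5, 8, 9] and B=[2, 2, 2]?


A·B = 5·2 + 8·2 + 9·2 = 44
‖A‖ = √170 = 13.0384, ‖B‖ = √12 = 3.4641
cos = 44/(√170·√12) = 44/√2040 = 0.9742

0.9742


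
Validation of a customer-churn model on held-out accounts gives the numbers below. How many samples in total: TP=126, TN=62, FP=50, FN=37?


Total = TP + TN + FP + FN
= 126 + 62 + 50 + 37
= 275
(Predicted positive: 176, predicted negative: 99)

275


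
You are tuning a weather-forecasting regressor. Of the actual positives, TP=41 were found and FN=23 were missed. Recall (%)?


Recall = TP/(TP+FN)
= 41/(41+23)
= 41/64 = 64.06%

64.06%


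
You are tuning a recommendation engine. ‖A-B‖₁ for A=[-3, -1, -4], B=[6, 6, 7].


d = |-3-6| + |-1-6| + |-4-7|
  = 9 + 7 + 11
  = 27

27


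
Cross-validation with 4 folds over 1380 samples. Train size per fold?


Fold size = 1380/4 = 345
Training per fold = 1380 - 345 = 1035

1035


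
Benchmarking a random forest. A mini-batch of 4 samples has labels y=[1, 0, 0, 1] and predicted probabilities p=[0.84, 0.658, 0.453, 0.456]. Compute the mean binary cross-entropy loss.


L[0] = -ln(0.84) = 0.1744
L[1] = -ln(1-0.658) = -ln(0.342) = 1.0729
L[2] = -ln(1-0.453) = -ln(0.547) = 0.6033
L[3] = -ln(0.456) = 0.7853
mean = (0.1744 + 1.0729 + 0.6033 + 0.7853)/4 = 0.659

0.659


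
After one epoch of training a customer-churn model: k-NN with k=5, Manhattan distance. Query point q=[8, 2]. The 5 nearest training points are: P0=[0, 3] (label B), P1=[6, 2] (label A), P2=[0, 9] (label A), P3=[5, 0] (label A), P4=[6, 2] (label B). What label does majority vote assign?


d(q,P0) = 9  (label B)
d(q,P1) = 2  (label A)
d(q,P2) = 15  (label A)
d(q,P3) = 5  (label A)
d(q,P4) = 2  (label B)
Votes: A=3, B=2
Majority → A

A


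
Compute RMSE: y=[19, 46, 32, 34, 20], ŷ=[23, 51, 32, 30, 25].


MSE = 82/5 = 16.4
RMSE = √(82/5) = 4.0497

4.0497


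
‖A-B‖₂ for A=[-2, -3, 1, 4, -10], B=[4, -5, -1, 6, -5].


d = √((-2-4)² + (-3+ 5)² + (1+ 1)² + (4-6)² + (-10+ 5)²)
  = √(36 + 4 + 4 + 4 + 25)
  = √73 = 8.544

8.544


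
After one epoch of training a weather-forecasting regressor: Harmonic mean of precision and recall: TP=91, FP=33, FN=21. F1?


Precision = 91/124 = 0.7339
Recall = 91/112 = 0.8125
F1 = 2·P·R/(P+R) = 2·TP/(2·TP+FP+FN) = 182/(182+33+21) = 182/236 = 0.7712

0.7712


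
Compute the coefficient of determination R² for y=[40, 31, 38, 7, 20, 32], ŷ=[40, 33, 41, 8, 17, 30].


ȳ = 28
SS_res = Σ(y-ŷ)² = 27
SS_tot = Σ(y-ȳ)² = 774
R² = 1 - SS_res/SS_tot = 1 - 0.0349 = 0.9651

0.9651


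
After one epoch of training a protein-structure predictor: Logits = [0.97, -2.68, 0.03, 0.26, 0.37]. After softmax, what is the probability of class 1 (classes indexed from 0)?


Exponentials: e^0.97=2.6379, e^-2.68=0.0686, e^0.03=1.0305, e^0.26=1.2969, e^0.37=1.4477
Sum = 6.4816
Softmax = [0.407, 0.0106, 0.159, 0.2001, 0.2234]
p[1] = 0.0686/6.4816 = 0.0106

0.0106


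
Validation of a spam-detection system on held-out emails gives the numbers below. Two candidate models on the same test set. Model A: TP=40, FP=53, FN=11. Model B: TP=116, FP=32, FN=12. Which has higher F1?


Model A: P=40/93=0.4301, R=40/51=0.7843, F1=2PR/(P+R)=2TP/(2TP+FP+FN)=80/144=0.5556
Model B: P=116/148=0.7838, R=116/128=0.9062, F1=2PR/(P+R)=2TP/(2TP+FP+FN)=232/276=0.8406
0.5556 < 0.8406 → Model B

Model B


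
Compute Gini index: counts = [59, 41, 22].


Probabilities: [59/122, 41/122, 22/122] ≈ [0.4836, 0.3361, 0.1803]
Σpᵢ² = (3481 + 1681 + 484)/122² = 5646/14884
Gini = 1 - Σpᵢ² = 1 - 5646/14884 = 0.6207

0.6207


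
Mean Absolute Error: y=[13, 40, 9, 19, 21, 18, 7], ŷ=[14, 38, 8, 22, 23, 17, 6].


Absolute errors: |13-14|=1, |40-38|=2, |9-8|=1, |19-22|=3, |21-23|=2, |18-17|=1, |7-6|=1
Sum = 11
MAE = 11/7 = 11/7

11/7


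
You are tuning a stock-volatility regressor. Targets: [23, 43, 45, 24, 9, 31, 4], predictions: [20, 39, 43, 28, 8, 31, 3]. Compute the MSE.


Squared errors: (23-20)²=9, (43-39)²=16, (45-43)²=4, (24-28)²=16, (9-8)²=1, (31-31)²=0, (4-3)²=1
Sum = 47
MSE = 47/7 = 47/7

47/7


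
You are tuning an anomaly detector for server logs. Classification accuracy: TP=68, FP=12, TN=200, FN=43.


Accuracy = (TP+TN)/(TP+TN+FP+FN)
= (68+200)/(323)
= 268/323 = 82.97%

82.97%


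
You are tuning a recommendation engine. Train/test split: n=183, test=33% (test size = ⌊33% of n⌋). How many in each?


Test = ⌊183·33/100⌋ = 60
Train = 183 - 60 = 123

Train: 123, Test: 60


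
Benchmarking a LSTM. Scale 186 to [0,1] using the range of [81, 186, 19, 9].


min=9, max=186
(186-9)/(186-9) = 177/177 = 1.0

1.0


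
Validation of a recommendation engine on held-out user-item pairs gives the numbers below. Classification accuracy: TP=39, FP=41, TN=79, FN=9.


Accuracy = (TP+TN)/(TP+TN+FP+FN)
= (39+79)/(168)
= 118/168 = 70.24%

70.24%


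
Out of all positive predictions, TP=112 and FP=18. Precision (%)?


Precision = TP/(TP+FP)
= 112/(112+18)
= 112/130 = 86.15%

86.15%


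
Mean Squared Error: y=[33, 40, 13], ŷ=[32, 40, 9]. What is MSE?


Squared errors: (33-32)²=1, (40-40)²=0, (13-9)²=16
Sum = 17
MSE = 17/3 = 17/3

17/3


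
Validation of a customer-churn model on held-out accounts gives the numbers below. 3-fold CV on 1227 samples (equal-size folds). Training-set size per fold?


Fold size = 1227/3 = 409
Training per fold = 1227 - 409 = 818

818


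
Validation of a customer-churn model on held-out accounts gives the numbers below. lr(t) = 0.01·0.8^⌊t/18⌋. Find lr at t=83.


n_drops = ⌊83/18⌋ = 4
lr = 0.01·0.8^4 = 0.01·0.4096 = 0.004096

0.004096


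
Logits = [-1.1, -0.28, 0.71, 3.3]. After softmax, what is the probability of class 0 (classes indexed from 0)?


Exponentials: e^-1.1=0.3329, e^-0.28=0.7558, e^0.71=2.034, e^3.3=27.1126
Sum = 30.2353
Softmax = [0.011, 0.025, 0.0673, 0.8967]
p[0] = 0.3329/30.2353 = 0.011

0.011


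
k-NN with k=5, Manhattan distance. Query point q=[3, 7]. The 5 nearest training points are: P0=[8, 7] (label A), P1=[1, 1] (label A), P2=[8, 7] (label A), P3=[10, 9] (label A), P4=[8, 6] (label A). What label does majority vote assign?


d(q,P0) = 5  (label A)
d(q,P1) = 8  (label A)
d(q,P2) = 5  (label A)
d(q,P3) = 9  (label A)
d(q,P4) = 6  (label A)
Votes: A=5, B=0
Majority → A

A


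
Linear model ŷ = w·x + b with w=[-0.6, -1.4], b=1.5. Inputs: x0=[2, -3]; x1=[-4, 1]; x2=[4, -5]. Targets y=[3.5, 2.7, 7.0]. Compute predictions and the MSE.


ŷ0 = (-0.6)·(2) + (-1.4)·(-3) + 1.5 = 4.5
ŷ1 = (-0.6)·(-4) + (-1.4)·(1) + 1.5 = 2.5
ŷ2 = (-0.6)·(4) + (-1.4)·(-5) + 1.5 = 6.1
errors² = [1.0, 0.04, 0.81]
MSE = 1.8500/3 = 0.6167

0.6167


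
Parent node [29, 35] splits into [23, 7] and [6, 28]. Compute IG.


Parent = [29, 35], H_parent = 0.9937
H_left = 0.7838 (n=30), H_right = 0.6723 (n=34)
H_children = (30/64)·0.7838 + (34/64)·0.6723 = 0.7246
IG = 0.9937 - 0.7246 = 0.2691

0.2691


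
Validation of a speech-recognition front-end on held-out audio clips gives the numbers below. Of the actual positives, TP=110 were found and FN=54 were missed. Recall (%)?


Recall = TP/(TP+FN)
= 110/(110+54)
= 110/164 = 67.07%

67.07%


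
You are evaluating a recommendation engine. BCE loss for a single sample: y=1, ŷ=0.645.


BCE = -[y·ln(p) + (1-y)·ln(1-p)]
= -1·ln(0.645) - 0
= -ln(0.645) = 0.4385

0.4385


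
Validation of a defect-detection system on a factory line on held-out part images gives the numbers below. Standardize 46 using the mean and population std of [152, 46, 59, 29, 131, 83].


μ = 83.3333, σ = 44.582
z = (46 - 83.3333)/44.582 = -0.8374

-0.8374


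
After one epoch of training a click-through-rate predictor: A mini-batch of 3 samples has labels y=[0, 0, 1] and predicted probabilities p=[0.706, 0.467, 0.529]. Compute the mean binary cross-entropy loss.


L[0] = -ln(1-0.706) = -ln(0.294) = 1.2242
L[1] = -ln(1-0.467) = -ln(0.533) = 0.6292
L[2] = -ln(0.529) = 0.6368
mean = (1.2242 + 0.6292 + 0.6368)/3 = 0.8301

0.8301


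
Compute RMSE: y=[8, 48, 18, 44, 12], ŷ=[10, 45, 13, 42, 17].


MSE = 67/5 = 13.4
RMSE = √(67/5) = 3.6606

3.6606


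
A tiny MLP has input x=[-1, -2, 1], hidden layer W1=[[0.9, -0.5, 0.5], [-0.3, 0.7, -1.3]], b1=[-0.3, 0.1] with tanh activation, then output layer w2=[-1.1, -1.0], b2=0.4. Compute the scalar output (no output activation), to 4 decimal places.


z1[0] = (0.9)·(-1) + (-0.5)·(-2) + (0.5)·(1) - 0.3 = 0.3
z1[1] = (-0.3)·(-1) + (0.7)·(-2) + (-1.3)·(1) + 0.1 = -2.3
h = tanh(z1) = [0.2913, -0.9801]
output = (-1.1)·(0.2913) + (-1.0)·(-0.9801) + 0.4 = 1.0597

1.0597


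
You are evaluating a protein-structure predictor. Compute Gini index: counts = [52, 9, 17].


Probabilities: [52/78, 9/78, 17/78] ≈ [0.6667, 0.1154, 0.2179]
Σpᵢ² = (2704 + 81 + 289)/78² = 3074/6084
Gini = 1 - Σpᵢ² = 1 - 3074/6084 = 0.4947

0.4947


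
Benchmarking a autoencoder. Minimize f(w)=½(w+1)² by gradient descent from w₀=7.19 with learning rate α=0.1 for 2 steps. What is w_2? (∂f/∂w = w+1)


step 1: grad = 7.19+1 = 8.19; w = 7.19 - 0.1·(8.19) = 6.371
step 2: grad = 6.371+1 = 7.371; w = 6.371 - 0.1·(7.371) = 5.6339

5.6339


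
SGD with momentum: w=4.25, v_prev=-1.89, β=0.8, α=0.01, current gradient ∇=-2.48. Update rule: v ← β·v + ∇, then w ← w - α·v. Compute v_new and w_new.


v_new = 0.8·-1.89 - 2.48 = -1.512 - 2.48 = -3.992
w_new = 4.25 - 0.01·-3.992 = 4.25 + 0.03992 = 4.28992

v_new=-3.992, w_new=4.28992


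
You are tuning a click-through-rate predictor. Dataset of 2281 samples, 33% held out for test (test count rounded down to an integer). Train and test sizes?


Test = ⌊2281·33/100⌋ = 752
Train = 2281 - 752 = 1529

Train: 1529, Test: 752


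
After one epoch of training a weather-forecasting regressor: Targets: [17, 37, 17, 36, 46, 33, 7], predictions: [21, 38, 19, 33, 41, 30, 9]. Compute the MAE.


Absolute errors: |17-21|=4, |37-38|=1, |17-19|=2, |36-33|=3, |46-41|=5, |33-30|=3, |7-9|=2
Sum = 20
MAE = 20/7 = 20/7

20/7


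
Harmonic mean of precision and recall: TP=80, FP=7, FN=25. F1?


Precision = 80/87 = 0.9195
Recall = 80/105 = 0.7619
F1 = 2·P·R/(P+R) = 2·TP/(2·TP+FP+FN) = 160/(160+7+25) = 160/192 = 0.8333

0.8333


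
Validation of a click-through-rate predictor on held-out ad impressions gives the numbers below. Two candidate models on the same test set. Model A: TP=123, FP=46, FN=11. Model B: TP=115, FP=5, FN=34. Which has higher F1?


Model A: P=123/169=0.7278, R=123/134=0.9179, F1=2PR/(P+R)=2TP/(2TP+FP+FN)=246/303=0.8119
Model B: P=115/120=0.9583, R=115/149=0.7718, F1=2PR/(P+R)=2TP/(2TP+FP+FN)=230/269=0.855
0.8119 < 0.855 → Model B

Model B


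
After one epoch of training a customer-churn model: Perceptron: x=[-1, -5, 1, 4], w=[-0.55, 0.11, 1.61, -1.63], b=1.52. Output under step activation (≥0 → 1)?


z = (-1)·(-0.55) + (-5)·(0.11) + (1)·(1.61) + (4)·(-1.63) + 1.52
  = -3.39
step(z) = 0 (z<0)

0


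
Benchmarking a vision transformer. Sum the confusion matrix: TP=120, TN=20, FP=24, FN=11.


Total = TP + TN + FP + FN
= 120 + 20 + 24 + 11
= 175
(Predicted positive: 144, predicted negative: 31)

175


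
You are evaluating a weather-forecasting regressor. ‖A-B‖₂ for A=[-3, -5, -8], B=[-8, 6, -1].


d = √((-3+ 8)² + (-5-6)² + (-8+ 1)²)
  = √(25 + 121 + 49)
  = √195 = 13.9642

13.9642


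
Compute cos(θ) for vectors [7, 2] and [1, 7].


A·B = 7·1 + 2·7 = 21
‖A‖ = √53 = 7.2801, ‖B‖ = √50 = 7.0711
cos = 21/(√53·√50) = 21/√2650 = 0.4079

0.4079


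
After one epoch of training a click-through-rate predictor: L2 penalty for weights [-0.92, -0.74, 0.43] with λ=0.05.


‖w‖₂² = (-0.92)² + (-0.74)² + (0.43)²
     = 0.8464 + 0.5476 + 0.1849
     = 1.5789
λ·‖w‖₂² = 0.05·1.5789 = 0.078945

0.078945


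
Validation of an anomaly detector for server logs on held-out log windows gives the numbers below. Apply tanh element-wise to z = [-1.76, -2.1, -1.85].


tanh(-1.76) = -0.9425
tanh(-2.1) = -0.9705
tanh(-1.85) = -0.9517
result = [-0.9425, -0.9705, -0.9517]

[-0.9425, -0.9705, -0.9517]


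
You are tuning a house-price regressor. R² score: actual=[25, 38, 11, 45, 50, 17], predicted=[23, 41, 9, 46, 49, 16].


ȳ = 31
SS_res = Σ(y-ŷ)² = 20
SS_tot = Σ(y-ȳ)² = 1238
R² = 1 - SS_res/SS_tot = 1 - 0.0162 = 0.9838

0.9838


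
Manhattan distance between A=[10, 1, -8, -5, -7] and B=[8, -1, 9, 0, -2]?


d = |10-8| + |1+ 1| + |-8-9| + |-5-0| + |-7+ 2|
  = 2 + 2 + 17 + 5 + 5
  = 31

31


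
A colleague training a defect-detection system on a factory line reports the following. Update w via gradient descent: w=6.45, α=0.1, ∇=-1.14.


w_new = w - α·∇
= 6.45 - 0.1·-1.14
= 6.45 + 0.114
= 6.564

6.564


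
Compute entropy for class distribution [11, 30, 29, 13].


Probabilities: [11/83, 30/83, 29/83, 13/83] ≈ [0.1325, 0.3614, 0.3494, 0.1566]
H = -((11/83)·log₂(11/83) + (30/83)·log₂(30/83) + (29/83)·log₂(29/83) + (13/83)·log₂(13/83))
  = 1.866 bits

1.866 bits


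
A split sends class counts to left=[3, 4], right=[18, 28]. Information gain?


Parent = [21, 32], H_parent = 0.9687
H_left = 0.9852 (n=7), H_right = 0.9656 (n=46)
H_children = (7/53)·0.9852 + (46/53)·0.9656 = 0.9682
IG = 0.9687 - 0.9682 = 0.0005

0.0005


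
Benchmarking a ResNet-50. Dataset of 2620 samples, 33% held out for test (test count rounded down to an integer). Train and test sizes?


Test = ⌊2620·33/100⌋ = 864
Train = 2620 - 864 = 1756

Train: 1756, Test: 864


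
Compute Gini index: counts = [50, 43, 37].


Probabilities: [50/130, 43/130, 37/130] ≈ [0.3846, 0.3308, 0.2846]
Σpᵢ² = (2500 + 1849 + 1369)/130² = 5718/16900
Gini = 1 - Σpᵢ² = 1 - 5718/16900 = 0.6617

0.6617


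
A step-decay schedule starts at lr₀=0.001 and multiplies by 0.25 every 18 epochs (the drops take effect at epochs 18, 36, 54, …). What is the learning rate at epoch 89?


n_drops = ⌊89/18⌋ = 4
lr = 0.001·0.25^4 = 0.001·0.00390625 = 0.00000390625

0.00000390625


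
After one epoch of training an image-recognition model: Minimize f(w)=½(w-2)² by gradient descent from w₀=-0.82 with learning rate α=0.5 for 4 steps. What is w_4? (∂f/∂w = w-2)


step 1: grad = -0.82-2 = -2.82; w = -0.82 - 0.5·(-2.82) = 0.59
step 2: grad = 0.59-2 = -1.41; w = 0.59 - 0.5·(-1.41) = 1.295
step 3: grad = 1.295-2 = -0.705; w = 1.295 - 0.5·(-0.705) = 1.6475
step 4: grad = 1.6475-2 = -0.3525; w = 1.6475 - 0.5·(-0.3525) = 1.82375

1.82375


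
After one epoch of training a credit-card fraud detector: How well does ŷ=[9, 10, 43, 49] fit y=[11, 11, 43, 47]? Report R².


ȳ = 28
SS_res = Σ(y-ŷ)² = 9
SS_tot = Σ(y-ȳ)² = 1164
R² = 1 - SS_res/SS_tot = 1 - 0.0077 = 0.9923

0.9923


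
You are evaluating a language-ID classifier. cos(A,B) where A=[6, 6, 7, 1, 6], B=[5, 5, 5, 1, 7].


A·B = 6·5 + 6·5 + 7·5 + 1·1 + 6·7 = 138
‖A‖ = √158 = 12.5698, ‖B‖ = √125 = 11.1803
cos = 138/(√158·√125) = 138/√19750 = 0.982

0.982


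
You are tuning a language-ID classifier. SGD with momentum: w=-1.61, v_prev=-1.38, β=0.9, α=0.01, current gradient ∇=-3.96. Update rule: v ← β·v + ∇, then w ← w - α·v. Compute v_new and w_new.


v_new = 0.9·-1.38 - 3.96 = -1.242 - 3.96 = -5.202
w_new = -1.61 - 0.01·-5.202 = -1.61 + 0.05202 = -1.55798

v_new=-5.202, w_new=-1.55798


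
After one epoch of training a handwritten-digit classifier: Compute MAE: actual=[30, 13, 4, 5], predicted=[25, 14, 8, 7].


Absolute errors: |30-25|=5, |13-14|=1, |4-8|=4, |5-7|=2
Sum = 12
MAE = 12/4 = 3

3


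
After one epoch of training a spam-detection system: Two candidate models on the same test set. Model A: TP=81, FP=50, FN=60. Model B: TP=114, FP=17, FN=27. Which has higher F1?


Model A: P=81/131=0.6183, R=81/141=0.5745, F1=2PR/(P+R)=2TP/(2TP+FP+FN)=162/272=0.5956
Model B: P=114/131=0.8702, R=114/141=0.8085, F1=2PR/(P+R)=2TP/(2TP+FP+FN)=228/272=0.8382
0.5956 < 0.8382 → Model B

Model B


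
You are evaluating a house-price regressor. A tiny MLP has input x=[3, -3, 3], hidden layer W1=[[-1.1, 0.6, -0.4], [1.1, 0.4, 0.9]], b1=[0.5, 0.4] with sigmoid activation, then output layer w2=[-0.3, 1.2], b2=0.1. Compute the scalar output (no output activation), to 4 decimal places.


z1[0] = (-1.1)·(3) + (0.6)·(-3) + (-0.4)·(3) + 0.5 = -5.8
z1[1] = (1.1)·(3) + (0.4)·(-3) + (0.9)·(3) + 0.4 = 5.2
h = sigmoid(z1) = [0.003, 0.9945]
output = (-0.3)·(0.003) + (1.2)·(0.9945) + 0.1 = 1.2925

1.2925


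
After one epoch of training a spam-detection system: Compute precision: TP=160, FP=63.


Precision = TP/(TP+FP)
= 160/(160+63)
= 160/223 = 71.75%

71.75%


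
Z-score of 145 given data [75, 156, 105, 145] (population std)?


μ = 120.25, σ = 32.2907
z = (145 - 120.25)/32.2907 = 0.7665

0.7665


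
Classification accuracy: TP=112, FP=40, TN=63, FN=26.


Accuracy = (TP+TN)/(TP+TN+FP+FN)
= (112+63)/(241)
= 175/241 = 72.61%

72.61%


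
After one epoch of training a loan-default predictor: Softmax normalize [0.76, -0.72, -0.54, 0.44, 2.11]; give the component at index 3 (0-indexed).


Exponentials: e^0.76=2.1383, e^-0.72=0.4868, e^-0.54=0.5827, e^0.44=1.5527, e^2.11=8.2482
Sum = 13.0087
Softmax = [0.1644, 0.0374, 0.0448, 0.1194, 0.6341]
p[3] = 1.5527/13.0087 = 0.1194

0.1194


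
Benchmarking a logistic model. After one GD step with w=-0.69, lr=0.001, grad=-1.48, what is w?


w_new = w - α·∇
= -0.69 - 0.001·-1.48
= -0.69 + 0.00148
= -0.68852

-0.68852


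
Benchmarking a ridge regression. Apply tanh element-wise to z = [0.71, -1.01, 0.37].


tanh(0.71) = 0.6107
tanh(-1.01) = -0.7658
tanh(0.37) = 0.354
result = [0.6107, -0.7658, 0.354]

[0.6107, -0.7658, 0.354]


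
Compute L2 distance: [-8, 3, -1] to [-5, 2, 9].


d = √((-8+ 5)² + (3-2)² + (-1-9)²)
  = √(9 + 1 + 100)
  = √110 = 10.4881

10.4881


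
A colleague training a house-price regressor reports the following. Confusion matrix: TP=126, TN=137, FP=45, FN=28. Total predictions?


Total = TP + TN + FP + FN
= 126 + 137 + 45 + 28
= 336
(Predicted positive: 171, predicted negative: 165)

336


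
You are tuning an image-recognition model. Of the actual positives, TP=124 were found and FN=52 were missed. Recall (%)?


Recall = TP/(TP+FN)
= 124/(124+52)
= 124/176 = 70.45%

70.45%


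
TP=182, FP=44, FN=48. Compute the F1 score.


Precision = 182/226 = 0.8053
Recall = 182/230 = 0.7913
F1 = 2·P·R/(P+R) = 2·TP/(2·TP+FP+FN) = 364/(364+44+48) = 364/456 = 0.7982

0.7982


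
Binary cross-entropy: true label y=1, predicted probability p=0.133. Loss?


BCE = -[y·ln(p) + (1-y)·ln(1-p)]
= -1·ln(0.133) - 0
= -ln(0.133) = 2.0174

2.0174


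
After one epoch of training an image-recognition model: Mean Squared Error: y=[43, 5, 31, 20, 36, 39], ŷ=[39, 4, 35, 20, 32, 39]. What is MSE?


Squared errors: (43-39)²=16, (5-4)²=1, (31-35)²=16, (20-20)²=0, (36-32)²=16, (39-39)²=0
Sum = 49
MSE = 49/6 = 49/6

49/6


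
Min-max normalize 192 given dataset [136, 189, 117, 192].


min=117, max=192
(192-117)/(192-117) = 75/75 = 1.0

1.0


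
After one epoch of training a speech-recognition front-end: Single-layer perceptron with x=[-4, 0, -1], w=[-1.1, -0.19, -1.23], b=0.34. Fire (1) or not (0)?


z = (-4)·(-1.1) + (0)·(-0.19) + (-1)·(-1.23) + 0.34
  = 5.97
step(z) = 1 (z≥0)

1


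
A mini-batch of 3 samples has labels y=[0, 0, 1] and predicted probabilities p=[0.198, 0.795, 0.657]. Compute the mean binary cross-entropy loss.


L[0] = -ln(1-0.198) = -ln(0.802) = 0.2206
L[1] = -ln(1-0.795) = -ln(0.205) = 1.5847
L[2] = -ln(0.657) = 0.4201
mean = (0.2206 + 1.5847 + 0.4201)/3 = 0.7418

0.7418


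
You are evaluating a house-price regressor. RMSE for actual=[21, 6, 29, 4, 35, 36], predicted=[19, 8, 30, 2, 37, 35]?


MSE = 18/6 = 3
RMSE = √(18/6) = 1.7321

1.7321


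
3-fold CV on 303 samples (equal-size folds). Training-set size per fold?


Fold size = 303/3 = 101
Training per fold = 303 - 101 = 202

202


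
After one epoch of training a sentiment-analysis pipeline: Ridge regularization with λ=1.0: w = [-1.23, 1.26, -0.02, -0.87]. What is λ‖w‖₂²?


‖w‖₂² = (-1.23)² + (1.26)² + (-0.02)² + (-0.87)²
     = 1.5129 + 1.5876 + 0.0004 + 0.7569
     = 3.8578
λ·‖w‖₂² = 1.0·3.8578 = 3.8578

3.8578


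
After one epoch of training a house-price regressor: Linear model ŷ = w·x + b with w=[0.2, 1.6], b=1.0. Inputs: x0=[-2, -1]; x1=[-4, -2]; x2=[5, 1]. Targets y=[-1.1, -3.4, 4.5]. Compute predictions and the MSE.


ŷ0 = (0.2)·(-2) + (1.6)·(-1) + 1.0 = -1.0
ŷ1 = (0.2)·(-4) + (1.6)·(-2) + 1.0 = -3.0
ŷ2 = (0.2)·(5) + (1.6)·(1) + 1.0 = 3.6
errors² = [0.01, 0.16, 0.81]
MSE = 0.9800/3 = 0.3267

0.3267


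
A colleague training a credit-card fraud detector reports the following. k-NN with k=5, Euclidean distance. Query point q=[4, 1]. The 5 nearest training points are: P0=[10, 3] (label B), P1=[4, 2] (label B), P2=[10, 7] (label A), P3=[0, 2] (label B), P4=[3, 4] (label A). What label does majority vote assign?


d(q,P0) = 6.3246  (label B)
d(q,P1) = 1.0  (label B)
d(q,P2) = 8.4853  (label A)
d(q,P3) = 4.1231  (label B)
d(q,P4) = 3.1623  (label A)
Votes: A=2, B=3
Majority → B

B


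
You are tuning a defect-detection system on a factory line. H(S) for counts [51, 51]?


Probabilities: [51/102, 51/102] ≈ [0.5, 0.5]
H = -((51/102)·log₂(51/102) + (51/102)·log₂(51/102))
  = 1.0 bits

1.0 bits


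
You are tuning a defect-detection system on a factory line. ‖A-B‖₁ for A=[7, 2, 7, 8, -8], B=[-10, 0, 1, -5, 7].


d = |7+ 10| + |2-0| + |7-1| + |8+ 5| + |-8-7|
  = 17 + 2 + 6 + 13 + 15
  = 53

53


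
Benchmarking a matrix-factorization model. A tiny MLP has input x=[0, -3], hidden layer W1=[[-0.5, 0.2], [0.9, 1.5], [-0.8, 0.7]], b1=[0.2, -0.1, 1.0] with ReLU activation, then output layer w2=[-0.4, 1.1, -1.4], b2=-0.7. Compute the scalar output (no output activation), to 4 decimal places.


z1[0] = (-0.5)·(0) + (0.2)·(-3) + 0.2 = -0.4
z1[1] = (0.9)·(0) + (1.5)·(-3) - 0.1 = -4.6
z1[2] = (-0.8)·(0) + (0.7)·(-3) + 1.0 = -1.1
h = ReLU(z1) = [0.0, 0.0, 0.0]
output = (-0.4)·(0.0) + (1.1)·(0.0) + (-1.4)·(0.0) - 0.7 = -0.7

-0.7


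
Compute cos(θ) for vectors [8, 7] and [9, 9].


A·B = 8·9 + 7·9 = 135
‖A‖ = √113 = 10.6301, ‖B‖ = √162 = 12.7279
cos = 135/(√113·√162) = 135/√18306 = 0.9978

0.9978


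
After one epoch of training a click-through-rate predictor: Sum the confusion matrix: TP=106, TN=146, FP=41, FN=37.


Total = TP + TN + FP + FN
= 106 + 146 + 41 + 37
= 330
(Predicted positive: 147, predicted negative: 183)

330


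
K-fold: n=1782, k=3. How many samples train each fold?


Fold size = 1782/3 = 594
Training per fold = 1782 - 594 = 1188

1188


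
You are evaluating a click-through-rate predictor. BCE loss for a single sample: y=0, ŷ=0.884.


BCE = -[y·ln(p) + (1-y)·ln(1-p)]
= -0 - 1·ln(1-0.884)
= -ln(0.116) = 2.1542

2.1542


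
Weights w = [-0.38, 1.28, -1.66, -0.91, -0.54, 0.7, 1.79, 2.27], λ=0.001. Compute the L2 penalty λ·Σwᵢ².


‖w‖₂² = (-0.38)² + (1.28)² + (-1.66)² + (-0.91)² + (-0.54)² + (0.7)² + (1.79)² + (2.27)²
     = 0.1444 + 1.6384 + 2.7556 + 0.8281 + 0.2916 + 0.49 + 3.2041 + 5.1529
     = 14.5051
λ·‖w‖₂² = 0.001·14.5051 = 0.014505

0.014505


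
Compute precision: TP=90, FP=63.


Precision = TP/(TP+FP)
= 90/(90+63)
= 90/153 = 58.82%

58.82%


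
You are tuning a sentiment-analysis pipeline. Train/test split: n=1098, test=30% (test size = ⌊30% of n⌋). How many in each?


Test = ⌊1098·30/100⌋ = 329
Train = 1098 - 329 = 769

Train: 769, Test: 329


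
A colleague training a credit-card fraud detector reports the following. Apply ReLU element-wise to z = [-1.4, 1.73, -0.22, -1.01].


ReLU(-1.4) = max(0, -1.4) = 0.0
ReLU(1.73) = max(0, 1.73) = 1.73
ReLU(-0.22) = max(0, -0.22) = 0.0
ReLU(-1.01) = max(0, -1.01) = 0.0
result = [0.0, 1.73, 0.0, 0.0]

[0.0, 1.73, 0.0, 0.0]


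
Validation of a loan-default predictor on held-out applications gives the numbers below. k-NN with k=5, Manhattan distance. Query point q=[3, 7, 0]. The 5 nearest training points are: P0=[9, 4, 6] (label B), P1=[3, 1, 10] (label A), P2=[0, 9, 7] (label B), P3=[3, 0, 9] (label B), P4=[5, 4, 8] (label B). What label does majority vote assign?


d(q,P0) = 15  (label B)
d(q,P1) = 16  (label A)
d(q,P2) = 12  (label B)
d(q,P3) = 16  (label B)
d(q,P4) = 13  (label B)
Votes: A=1, B=4
Majority → B

B


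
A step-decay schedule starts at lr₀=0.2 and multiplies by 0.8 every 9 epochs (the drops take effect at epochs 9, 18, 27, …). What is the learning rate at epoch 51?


n_drops = ⌊51/9⌋ = 5
lr = 0.2·0.8^5 = 0.2·0.32768 = 0.065536

0.065536


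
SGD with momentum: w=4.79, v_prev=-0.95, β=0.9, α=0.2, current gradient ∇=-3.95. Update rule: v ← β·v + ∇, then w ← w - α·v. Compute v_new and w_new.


v_new = 0.9·-0.95 - 3.95 = -0.855 - 3.95 = -4.805
w_new = 4.79 - 0.2·-4.805 = 4.79 + 0.961 = 5.751

v_new=-4.805, w_new=5.751


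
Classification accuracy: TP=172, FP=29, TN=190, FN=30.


Accuracy = (TP+TN)/(TP+TN+FP+FN)
= (172+190)/(421)
= 362/421 = 85.99%

85.99%


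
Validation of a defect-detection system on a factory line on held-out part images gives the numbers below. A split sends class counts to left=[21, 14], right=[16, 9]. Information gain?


Parent = [37, 23], H_parent = 0.9604
H_left = 0.971 (n=35), H_right = 0.9427 (n=25)
H_children = (35/60)·0.971 + (25/60)·0.9427 = 0.9592
IG = 0.9604 - 0.9592 = 0.0012

0.0012


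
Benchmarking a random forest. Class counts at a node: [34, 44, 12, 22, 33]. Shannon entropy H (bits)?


Probabilities: [34/145, 44/145, 12/145, 22/145, 33/145] ≈ [0.2345, 0.3034, 0.0828, 0.1517, 0.2276]
H = -((34/145)·log₂(34/145) + (44/145)·log₂(44/145) + (12/145)·log₂(12/145) + (22/145)·log₂(22/145) + (33/145)·log₂(33/145))
  = 2.209 bits

2.209 bits


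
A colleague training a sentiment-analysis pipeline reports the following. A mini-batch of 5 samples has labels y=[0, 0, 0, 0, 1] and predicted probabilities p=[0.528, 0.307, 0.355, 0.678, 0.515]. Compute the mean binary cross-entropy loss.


L[0] = -ln(1-0.528) = -ln(0.472) = 0.7508
L[1] = -ln(1-0.307) = -ln(0.693) = 0.3667
L[2] = -ln(1-0.355) = -ln(0.645) = 0.4385
L[3] = -ln(1-0.678) = -ln(0.322) = 1.1332
L[4] = -ln(0.515) = 0.6636
mean = (0.7508 + 0.3667 + 0.4385 + 1.1332 + 0.6636)/5 = 0.6706

0.6706


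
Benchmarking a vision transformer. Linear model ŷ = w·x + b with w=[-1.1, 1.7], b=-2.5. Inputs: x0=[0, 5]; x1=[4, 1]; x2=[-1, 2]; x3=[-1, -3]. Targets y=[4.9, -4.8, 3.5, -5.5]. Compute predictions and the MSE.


ŷ0 = (-1.1)·(0) + (1.7)·(5) - 2.5 = 6.0
ŷ1 = (-1.1)·(4) + (1.7)·(1) - 2.5 = -5.2
ŷ2 = (-1.1)·(-1) + (1.7)·(2) - 2.5 = 2.0
ŷ3 = (-1.1)·(-1) + (1.7)·(-3) - 2.5 = -6.5
errors² = [1.21, 0.16, 2.25, 1.0]
MSE = 4.6200/4 = 1.155

1.155


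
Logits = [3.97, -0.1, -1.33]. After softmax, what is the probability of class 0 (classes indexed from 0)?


Exponentials: e^3.97=52.9845, e^-0.1=0.9048, e^-1.33=0.2645
Sum = 54.1538
Softmax = [0.9784, 0.0167, 0.0049]
p[0] = 52.9845/54.1538 = 0.9784

0.9784


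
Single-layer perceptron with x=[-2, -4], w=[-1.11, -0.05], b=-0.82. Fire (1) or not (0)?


z = (-2)·(-1.11) + (-4)·(-0.05) - 0.82
  = 1.6
step(z) = 1 (z≥0)

1


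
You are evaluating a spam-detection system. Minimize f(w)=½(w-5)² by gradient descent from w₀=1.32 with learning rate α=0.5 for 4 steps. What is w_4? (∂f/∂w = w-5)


step 1: grad = 1.32-5 = -3.68; w = 1.32 - 0.5·(-3.68) = 3.16
step 2: grad = 3.16-5 = -1.84; w = 3.16 - 0.5·(-1.84) = 4.08
step 3: grad = 4.08-5 = -0.92; w = 4.08 - 0.5·(-0.92) = 4.54
step 4: grad = 4.54-5 = -0.46; w = 4.54 - 0.5·(-0.46) = 4.77

4.77


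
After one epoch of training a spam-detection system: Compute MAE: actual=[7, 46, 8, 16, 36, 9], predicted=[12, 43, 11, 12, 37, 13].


Absolute errors: |7-12|=5, |46-43|=3, |8-11|=3, |16-12|=4, |36-37|=1, |9-13|=4
Sum = 20
MAE = 20/6 = 10/3

10/3


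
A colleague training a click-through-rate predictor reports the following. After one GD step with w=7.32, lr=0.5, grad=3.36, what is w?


w_new = w - α·∇
= 7.32 - 0.5·3.36
= 7.32 - 1.68
= 5.64

5.64


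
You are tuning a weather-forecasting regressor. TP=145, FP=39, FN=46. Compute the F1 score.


Precision = 145/184 = 0.788
Recall = 145/191 = 0.7592
F1 = 2·P·R/(P+R) = 2·TP/(2·TP+FP+FN) = 290/(290+39+46) = 290/375 = 0.7733

0.7733


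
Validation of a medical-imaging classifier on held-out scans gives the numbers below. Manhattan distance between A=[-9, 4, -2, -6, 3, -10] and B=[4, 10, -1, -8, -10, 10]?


d = |-9-4| + |4-10| + |-2+ 1| + |-6+ 8| + |3+ 10| + |-10-10|
  = 13 + 6 + 1 + 2 + 13 + 20
  = 55

55


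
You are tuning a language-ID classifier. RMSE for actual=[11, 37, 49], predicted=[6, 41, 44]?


MSE = 66/3 = 22
RMSE = √(66/3) = 4.6904

4.6904


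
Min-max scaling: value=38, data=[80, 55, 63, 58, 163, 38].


min=38, max=163
(38-38)/(163-38) = 0/125 = 0.0

0.0


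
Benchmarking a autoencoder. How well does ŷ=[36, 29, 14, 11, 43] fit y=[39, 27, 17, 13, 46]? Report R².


ȳ = 28.4
SS_res = Σ(y-ŷ)² = 35
SS_tot = Σ(y-ȳ)² = 791.2
R² = 1 - SS_res/SS_tot = 1 - 0.0442 = 0.9558

0.9558


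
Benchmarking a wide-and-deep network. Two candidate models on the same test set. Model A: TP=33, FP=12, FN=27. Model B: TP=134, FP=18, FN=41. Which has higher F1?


Model A: P=33/45=0.7333, R=33/60=0.55, F1=2PR/(P+R)=2TP/(2TP+FP+FN)=66/105=0.6286
Model B: P=134/152=0.8816, R=134/175=0.7657, F1=2PR/(P+R)=2TP/(2TP+FP+FN)=268/327=0.8196
0.6286 < 0.8196 → Model B

Model B


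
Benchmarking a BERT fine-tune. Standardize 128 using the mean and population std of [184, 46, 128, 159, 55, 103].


μ = 112.5, σ = 50.5528
z = (128 - 112.5)/50.5528 = 0.3066

0.3066


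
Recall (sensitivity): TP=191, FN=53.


Recall = TP/(TP+FN)
= 191/(191+53)
= 191/244 = 78.28%

78.28%


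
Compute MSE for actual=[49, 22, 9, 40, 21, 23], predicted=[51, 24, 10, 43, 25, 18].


Squared errors: (49-51)²=4, (22-24)²=4, (9-10)²=1, (40-43)²=9, (21-25)²=16, (23-18)²=25
Sum = 59
MSE = 59/6 = 59/6

59/6


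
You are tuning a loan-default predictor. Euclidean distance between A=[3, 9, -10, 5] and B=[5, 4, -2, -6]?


d = √((3-5)² + (9-4)² + (-10+ 2)² + (5+ 6)²)
  = √(4 + 25 + 64 + 121)
  = √214 = 14.6287

14.6287


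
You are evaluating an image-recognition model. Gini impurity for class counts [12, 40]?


Probabilities: [12/52, 40/52] ≈ [0.2308, 0.7692]
Σpᵢ² = (144 + 1600)/52² = 1744/2704
Gini = 1 - Σpᵢ² = 1 - 1744/2704 = 0.355

0.355


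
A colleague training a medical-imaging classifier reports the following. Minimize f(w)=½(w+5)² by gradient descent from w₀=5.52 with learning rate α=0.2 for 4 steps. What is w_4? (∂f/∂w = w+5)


step 1: grad = 5.52+5 = 10.52; w = 5.52 - 0.2·(10.52) = 3.416
step 2: grad = 3.416+5 = 8.416; w = 3.416 - 0.2·(8.416) = 1.7328
step 3: grad = 1.7328+5 = 6.7328; w = 1.7328 - 0.2·(6.7328) = 0.38624
step 4: grad = 0.38624+5 = 5.38624; w = 0.38624 - 0.2·(5.38624) = -0.691008

-0.691008


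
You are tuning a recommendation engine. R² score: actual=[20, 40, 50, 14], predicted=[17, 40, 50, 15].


ȳ = 31
SS_res = Σ(y-ŷ)² = 10
SS_tot = Σ(y-ȳ)² = 852
R² = 1 - SS_res/SS_tot = 1 - 0.0117 = 0.9883

0.9883


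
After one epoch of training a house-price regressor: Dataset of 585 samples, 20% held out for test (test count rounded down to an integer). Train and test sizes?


Test = ⌊585·20/100⌋ = 117
Train = 585 - 117 = 468

Train: 468, Test: 117


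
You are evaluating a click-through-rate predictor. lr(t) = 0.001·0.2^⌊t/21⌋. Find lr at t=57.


n_drops = ⌊57/21⌋ = 2
lr = 0.001·0.2^2 = 0.001·0.04 = 0.00004

0.00004


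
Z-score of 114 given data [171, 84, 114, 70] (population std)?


μ = 109.75, σ = 38.771
z = (114 - 109.75)/38.771 = 0.1096

0.1096


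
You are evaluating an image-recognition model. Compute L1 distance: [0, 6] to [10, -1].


d = |0-10| + |6+ 1|
  = 10 + 7
  = 17

17


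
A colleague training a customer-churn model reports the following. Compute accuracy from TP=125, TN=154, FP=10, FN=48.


Accuracy = (TP+TN)/(TP+TN+FP+FN)
= (125+154)/(337)
= 279/337 = 82.79%

82.79%


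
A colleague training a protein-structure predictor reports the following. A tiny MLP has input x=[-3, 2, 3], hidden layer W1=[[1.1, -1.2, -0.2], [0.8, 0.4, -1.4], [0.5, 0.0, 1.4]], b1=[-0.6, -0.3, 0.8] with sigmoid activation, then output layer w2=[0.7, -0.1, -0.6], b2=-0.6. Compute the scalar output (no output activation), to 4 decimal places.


z1[0] = (1.1)·(-3) + (-1.2)·(2) + (-0.2)·(3) - 0.6 = -6.9
z1[1] = (0.8)·(-3) + (0.4)·(2) + (-1.4)·(3) - 0.3 = -6.1
z1[2] = (0.5)·(-3) + (0.0)·(2) + (1.4)·(3) + 0.8 = 3.5
h = sigmoid(z1) = [0.001, 0.0022, 0.9707]
output = (0.7)·(0.001) + (-0.1)·(0.0022) + (-0.6)·(0.9707) - 0.6 = -1.1819

-1.1819


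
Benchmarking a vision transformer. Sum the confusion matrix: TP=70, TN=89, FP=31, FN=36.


Total = TP + TN + FP + FN
= 70 + 89 + 31 + 36
= 226
(Predicted positive: 101, predicted negative: 125)

226


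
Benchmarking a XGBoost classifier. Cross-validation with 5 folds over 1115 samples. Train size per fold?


Fold size = 1115/5 = 223
Training per fold = 1115 - 223 = 892

892


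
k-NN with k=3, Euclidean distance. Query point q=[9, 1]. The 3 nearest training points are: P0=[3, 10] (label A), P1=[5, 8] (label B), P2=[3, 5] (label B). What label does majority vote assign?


d(q,P0) = 10.8167  (label A)
d(q,P1) = 8.0623  (label B)
d(q,P2) = 7.2111  (label B)
Votes: A=1, B=2
Majority → B

B


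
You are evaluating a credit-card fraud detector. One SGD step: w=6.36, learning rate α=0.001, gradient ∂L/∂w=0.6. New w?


w_new = w - α·∇
= 6.36 - 0.001·0.6
= 6.36 - 0.0006
= 6.3594

6.3594


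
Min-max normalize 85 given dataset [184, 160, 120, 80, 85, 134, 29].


min=29, max=184
(85-29)/(184-29) = 56/155 = 0.3613

0.3613


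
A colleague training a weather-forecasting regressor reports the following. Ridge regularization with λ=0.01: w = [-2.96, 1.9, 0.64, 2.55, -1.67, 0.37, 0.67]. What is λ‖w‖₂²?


‖w‖₂² = (-2.96)² + (1.9)² + (0.64)² + (2.55)² + (-1.67)² + (0.37)² + (0.67)²
     = 8.7616 + 3.61 + 0.4096 + 6.5025 + 2.7889 + 0.1369 + 0.4489
     = 22.6584
λ·‖w‖₂² = 0.01·22.6584 = 0.226584

0.226584


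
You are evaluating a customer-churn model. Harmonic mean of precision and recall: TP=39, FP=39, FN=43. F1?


Precision = 39/78 = 0.5
Recall = 39/82 = 0.4756
F1 = 2·P·R/(P+R) = 2·TP/(2·TP+FP+FN) = 78/(78+39+43) = 78/160 = 0.4875

0.4875


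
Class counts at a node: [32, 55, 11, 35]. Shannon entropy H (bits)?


Probabilities: [32/133, 55/133, 11/133, 35/133] ≈ [0.2406, 0.4135, 0.0827, 0.2632]
H = -((32/133)·log₂(32/133) + (55/133)·log₂(55/133) + (11/133)·log₂(11/133) + (35/133)·log₂(35/133))
  = 1.8256 bits

1.8256 bits
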